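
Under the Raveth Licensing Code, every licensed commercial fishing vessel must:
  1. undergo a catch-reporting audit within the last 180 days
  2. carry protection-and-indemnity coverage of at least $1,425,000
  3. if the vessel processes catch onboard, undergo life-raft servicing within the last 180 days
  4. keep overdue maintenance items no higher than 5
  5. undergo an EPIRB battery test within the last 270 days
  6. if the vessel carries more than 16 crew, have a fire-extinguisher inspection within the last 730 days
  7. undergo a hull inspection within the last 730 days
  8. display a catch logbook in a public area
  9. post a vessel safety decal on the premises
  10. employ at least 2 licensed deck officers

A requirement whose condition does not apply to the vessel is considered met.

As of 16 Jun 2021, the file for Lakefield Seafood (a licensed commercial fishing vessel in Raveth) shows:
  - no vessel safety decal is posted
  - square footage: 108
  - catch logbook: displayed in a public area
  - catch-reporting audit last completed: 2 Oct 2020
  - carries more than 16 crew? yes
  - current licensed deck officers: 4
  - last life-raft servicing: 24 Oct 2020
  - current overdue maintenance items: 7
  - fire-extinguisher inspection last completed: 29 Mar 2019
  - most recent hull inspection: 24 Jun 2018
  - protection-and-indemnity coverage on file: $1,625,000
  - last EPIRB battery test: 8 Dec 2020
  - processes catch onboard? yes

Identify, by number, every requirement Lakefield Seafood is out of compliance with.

1, 3, 4, 6, 7, 9

1. catch-reporting audit 257 days ago vs limit 180 → not met
2. protection-and-indemnity coverage $1,625,000 ≥ $1,425,000 → met
3. condition 'processes catch onboard' holds; life-raft servicing 235 days ago vs limit 180 → not met
4. overdue maintenance items 7 > 5 → not met
5. EPIRB battery test 190 days ago vs limit 270 → met
6. condition 'carries more than 16 crew' holds; fire-extinguisher inspection 810 days ago vs limit 730 → not met
7. hull inspection 1088 days ago vs limit 730 → not met
8. catch logbook present → met
9. vessel safety decal absent → not met
10. licensed deck officers 4 ≥ 2 → met
Not met: 1, 3, 4, 6, 7, 9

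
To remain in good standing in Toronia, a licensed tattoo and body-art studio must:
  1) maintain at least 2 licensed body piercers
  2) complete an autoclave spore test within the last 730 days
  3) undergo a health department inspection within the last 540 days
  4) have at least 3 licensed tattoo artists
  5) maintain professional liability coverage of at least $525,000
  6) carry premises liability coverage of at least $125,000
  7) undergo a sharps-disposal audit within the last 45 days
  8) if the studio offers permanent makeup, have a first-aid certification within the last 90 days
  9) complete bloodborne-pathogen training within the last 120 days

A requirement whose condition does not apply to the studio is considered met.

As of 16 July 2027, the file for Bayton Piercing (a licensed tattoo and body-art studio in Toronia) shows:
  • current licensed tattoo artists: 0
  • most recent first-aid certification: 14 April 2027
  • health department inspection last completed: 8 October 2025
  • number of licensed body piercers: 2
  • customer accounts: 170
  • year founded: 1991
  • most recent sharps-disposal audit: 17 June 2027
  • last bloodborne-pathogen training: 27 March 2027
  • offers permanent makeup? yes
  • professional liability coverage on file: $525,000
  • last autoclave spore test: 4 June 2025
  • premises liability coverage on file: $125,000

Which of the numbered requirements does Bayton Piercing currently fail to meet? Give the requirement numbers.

1. licensed body piercers 2 ≥ 2 → met
2. autoclave spore test 772 days ago vs limit 730 → not met
3. health department inspection 646 days ago vs limit 540 → not met
4. licensed tattoo artists 0 < 3 → not met
5. professional liability coverage $525,000 ≥ $525,000 → met
6. premises liability coverage $125,000 ≥ $125,000 → met
7. sharps-disposal audit 29 days ago vs limit 45 → met
8. condition 'offers permanent makeup' holds; first-aid certification 93 days ago vs limit 90 → not met
9. bloodborne-pathogen training 111 days ago vs limit 120 → met
Not met: 2, 3, 4, 8

2, 3, 4, 8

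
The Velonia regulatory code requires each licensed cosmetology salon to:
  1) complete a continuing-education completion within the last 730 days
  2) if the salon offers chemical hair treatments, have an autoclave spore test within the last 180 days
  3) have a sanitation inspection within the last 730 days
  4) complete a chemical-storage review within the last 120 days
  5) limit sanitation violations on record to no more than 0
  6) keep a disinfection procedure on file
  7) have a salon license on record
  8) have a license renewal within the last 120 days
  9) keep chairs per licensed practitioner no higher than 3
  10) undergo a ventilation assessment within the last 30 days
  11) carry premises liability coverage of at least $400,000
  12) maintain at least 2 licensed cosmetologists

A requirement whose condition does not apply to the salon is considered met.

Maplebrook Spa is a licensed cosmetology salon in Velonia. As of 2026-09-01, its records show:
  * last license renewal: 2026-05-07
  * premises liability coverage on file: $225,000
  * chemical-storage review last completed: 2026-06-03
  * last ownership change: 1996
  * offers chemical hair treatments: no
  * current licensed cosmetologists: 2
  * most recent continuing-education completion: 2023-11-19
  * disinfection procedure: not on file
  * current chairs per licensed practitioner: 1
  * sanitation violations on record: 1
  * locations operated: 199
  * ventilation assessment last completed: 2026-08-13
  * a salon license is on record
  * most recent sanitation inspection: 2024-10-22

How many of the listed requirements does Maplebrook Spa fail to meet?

1. continuing-education completion 1017 days ago vs limit 730 → not met
2. condition 'offers chemical hair treatments' does not hold → requirement n/a → met
3. sanitation inspection 679 days ago vs limit 730 → met
4. chemical-storage review 90 days ago vs limit 120 → met
5. sanitation violations on record 1 > 0 → not met
6. disinfection procedure absent → not met
7. salon license present → met
8. license renewal 117 days ago vs limit 120 → met
9. chairs per licensed practitioner 1 ≤ 3 → met
10. ventilation assessment 19 days ago vs limit 30 → met
11. premises liability coverage $225,000 < $400,000 → not met
12. licensed cosmetologists 2 ≥ 2 → met
Not met: 4 of 12

4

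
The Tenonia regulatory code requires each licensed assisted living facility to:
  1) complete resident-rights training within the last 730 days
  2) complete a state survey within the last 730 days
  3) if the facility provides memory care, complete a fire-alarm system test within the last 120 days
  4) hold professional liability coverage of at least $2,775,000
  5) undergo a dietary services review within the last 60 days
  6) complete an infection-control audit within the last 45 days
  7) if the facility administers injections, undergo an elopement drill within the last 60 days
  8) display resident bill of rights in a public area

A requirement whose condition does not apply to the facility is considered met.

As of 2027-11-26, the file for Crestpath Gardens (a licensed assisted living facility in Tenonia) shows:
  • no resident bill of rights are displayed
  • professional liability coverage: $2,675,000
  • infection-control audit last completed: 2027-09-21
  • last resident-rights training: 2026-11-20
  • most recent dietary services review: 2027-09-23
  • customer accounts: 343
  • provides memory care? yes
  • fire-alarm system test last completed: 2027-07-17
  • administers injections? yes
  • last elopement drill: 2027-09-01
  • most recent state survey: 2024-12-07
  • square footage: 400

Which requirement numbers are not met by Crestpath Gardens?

1. resident-rights training 371 days ago vs limit 730 → met
2. state survey 1084 days ago vs limit 730 → not met
3. condition 'provides memory care' holds; fire-alarm system test 132 days ago vs limit 120 → not met
4. professional liability coverage $2,675,000 < $2,775,000 → not met
5. dietary services review 64 days ago vs limit 60 → not met
6. infection-control audit 66 days ago vs limit 45 → not met
7. condition 'administers injections' holds; elopement drill 86 days ago vs limit 60 → not met
8. resident bill of rights absent → not met
Not met: 2, 3, 4, 5, 6, 7, 8

2, 3, 4, 5, 6, 7, 8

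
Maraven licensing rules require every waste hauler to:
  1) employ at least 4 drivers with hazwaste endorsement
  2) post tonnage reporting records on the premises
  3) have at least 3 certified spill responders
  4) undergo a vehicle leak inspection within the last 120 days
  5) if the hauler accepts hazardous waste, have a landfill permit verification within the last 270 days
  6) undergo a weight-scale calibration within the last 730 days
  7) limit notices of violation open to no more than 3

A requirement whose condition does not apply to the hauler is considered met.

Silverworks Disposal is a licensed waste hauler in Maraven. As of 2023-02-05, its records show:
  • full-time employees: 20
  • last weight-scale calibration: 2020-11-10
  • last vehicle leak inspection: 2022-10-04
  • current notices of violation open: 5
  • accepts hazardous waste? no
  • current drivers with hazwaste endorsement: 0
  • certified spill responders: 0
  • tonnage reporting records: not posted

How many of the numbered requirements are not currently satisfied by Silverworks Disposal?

6

1. drivers with hazwaste endorsement 0 < 4 → not met
2. tonnage reporting records absent → not met
3. certified spill responders 0 < 3 → not met
4. vehicle leak inspection 124 days ago vs limit 120 → not met
5. condition 'accepts hazardous waste' does not hold → requirement n/a → met
6. weight-scale calibration 817 days ago vs limit 730 → not met
7. notices of violation open 5 > 3 → not met
Not met: 6 of 7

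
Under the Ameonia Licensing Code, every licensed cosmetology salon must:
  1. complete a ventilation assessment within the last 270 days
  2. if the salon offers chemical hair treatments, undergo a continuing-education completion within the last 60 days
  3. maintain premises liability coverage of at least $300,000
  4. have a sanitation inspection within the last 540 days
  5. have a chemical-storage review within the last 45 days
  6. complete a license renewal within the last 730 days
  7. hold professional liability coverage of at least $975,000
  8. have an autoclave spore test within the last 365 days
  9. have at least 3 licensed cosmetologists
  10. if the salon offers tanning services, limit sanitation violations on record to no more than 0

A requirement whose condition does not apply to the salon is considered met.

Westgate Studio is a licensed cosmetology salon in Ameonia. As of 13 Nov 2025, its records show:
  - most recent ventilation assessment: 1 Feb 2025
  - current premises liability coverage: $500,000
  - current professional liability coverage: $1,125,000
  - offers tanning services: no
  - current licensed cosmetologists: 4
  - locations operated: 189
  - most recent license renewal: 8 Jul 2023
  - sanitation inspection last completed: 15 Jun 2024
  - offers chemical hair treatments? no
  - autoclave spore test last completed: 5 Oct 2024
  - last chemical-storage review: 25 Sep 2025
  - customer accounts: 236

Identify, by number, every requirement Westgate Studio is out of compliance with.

1, 5, 6, 8

1. ventilation assessment 285 days ago vs limit 270 → not met
2. condition 'offers chemical hair treatments' does not hold → requirement n/a → met
3. premises liability coverage $500,000 ≥ $300,000 → met
4. sanitation inspection 516 days ago vs limit 540 → met
5. chemical-storage review 49 days ago vs limit 45 → not met
6. license renewal 859 days ago vs limit 730 → not met
7. professional liability coverage $1,125,000 ≥ $975,000 → met
8. autoclave spore test 404 days ago vs limit 365 → not met
9. licensed cosmetologists 4 ≥ 3 → met
10. condition 'offers tanning services' does not hold → requirement n/a → met
Not met: 1, 5, 6, 8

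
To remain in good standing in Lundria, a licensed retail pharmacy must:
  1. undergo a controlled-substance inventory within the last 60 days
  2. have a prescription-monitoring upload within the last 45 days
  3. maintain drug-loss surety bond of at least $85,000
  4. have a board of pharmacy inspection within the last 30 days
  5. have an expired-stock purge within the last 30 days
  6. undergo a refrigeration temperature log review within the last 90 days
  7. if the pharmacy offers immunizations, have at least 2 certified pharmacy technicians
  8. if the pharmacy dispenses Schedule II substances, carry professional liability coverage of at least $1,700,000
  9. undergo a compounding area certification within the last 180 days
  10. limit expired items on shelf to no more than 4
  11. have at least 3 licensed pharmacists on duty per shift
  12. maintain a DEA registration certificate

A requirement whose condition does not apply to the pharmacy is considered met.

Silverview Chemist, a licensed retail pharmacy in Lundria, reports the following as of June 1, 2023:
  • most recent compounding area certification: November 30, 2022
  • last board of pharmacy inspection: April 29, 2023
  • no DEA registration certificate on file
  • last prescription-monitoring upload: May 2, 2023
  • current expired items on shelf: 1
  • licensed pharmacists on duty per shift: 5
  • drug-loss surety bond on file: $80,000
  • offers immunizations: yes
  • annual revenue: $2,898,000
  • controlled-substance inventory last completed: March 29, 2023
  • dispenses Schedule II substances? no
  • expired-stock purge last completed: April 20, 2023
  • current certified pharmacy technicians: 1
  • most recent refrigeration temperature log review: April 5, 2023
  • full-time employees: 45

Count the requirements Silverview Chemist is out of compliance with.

7

1. controlled-substance inventory 64 days ago vs limit 60 → not met
2. prescription-monitoring upload 30 days ago vs limit 45 → met
3. drug-loss surety bond $80,000 < $85,000 → not met
4. board of pharmacy inspection 33 days ago vs limit 30 → not met
5. expired-stock purge 42 days ago vs limit 30 → not met
6. refrigeration temperature log review 57 days ago vs limit 90 → met
7. condition 'offers immunizations' holds; certified pharmacy technicians 1 < 2 → not met
8. condition 'dispenses Schedule II substances' does not hold → requirement n/a → met
9. compounding area certification 183 days ago vs limit 180 → not met
10. expired items on shelf 1 ≤ 4 → met
11. licensed pharmacists on duty per shift 5 ≥ 3 → met
12. DEA registration certificate absent → not met
Not met: 7 of 12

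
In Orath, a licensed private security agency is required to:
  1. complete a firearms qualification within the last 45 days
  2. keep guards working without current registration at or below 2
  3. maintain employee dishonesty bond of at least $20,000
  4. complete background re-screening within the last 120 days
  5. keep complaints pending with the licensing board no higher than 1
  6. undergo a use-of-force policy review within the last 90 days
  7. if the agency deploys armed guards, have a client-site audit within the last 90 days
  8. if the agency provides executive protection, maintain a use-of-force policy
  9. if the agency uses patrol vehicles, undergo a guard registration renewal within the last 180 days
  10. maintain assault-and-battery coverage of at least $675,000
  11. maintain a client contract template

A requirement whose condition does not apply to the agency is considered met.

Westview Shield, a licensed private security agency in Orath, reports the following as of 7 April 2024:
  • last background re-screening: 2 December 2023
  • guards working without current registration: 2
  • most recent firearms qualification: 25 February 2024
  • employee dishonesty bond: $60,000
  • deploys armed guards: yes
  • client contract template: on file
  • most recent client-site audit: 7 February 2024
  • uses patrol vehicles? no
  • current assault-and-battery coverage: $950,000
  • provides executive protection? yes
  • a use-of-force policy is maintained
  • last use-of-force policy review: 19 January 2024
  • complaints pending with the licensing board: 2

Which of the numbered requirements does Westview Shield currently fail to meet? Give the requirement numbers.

4, 5

1. firearms qualification 42 days ago vs limit 45 → met
2. guards working without current registration 2 ≤ 2 → met
3. employee dishonesty bond $60,000 ≥ $20,000 → met
4. background re-screening 127 days ago vs limit 120 → not met
5. complaints pending with the licensing board 2 > 1 → not met
6. use-of-force policy review 79 days ago vs limit 90 → met
7. condition 'deploys armed guards' holds; client-site audit 60 days ago vs limit 90 → met
8. condition 'provides executive protection' holds; use-of-force policy present → met
9. condition 'uses patrol vehicles' does not hold → requirement n/a → met
10. assault-and-battery coverage $950,000 ≥ $675,000 → met
11. client contract template present → met
Not met: 4, 5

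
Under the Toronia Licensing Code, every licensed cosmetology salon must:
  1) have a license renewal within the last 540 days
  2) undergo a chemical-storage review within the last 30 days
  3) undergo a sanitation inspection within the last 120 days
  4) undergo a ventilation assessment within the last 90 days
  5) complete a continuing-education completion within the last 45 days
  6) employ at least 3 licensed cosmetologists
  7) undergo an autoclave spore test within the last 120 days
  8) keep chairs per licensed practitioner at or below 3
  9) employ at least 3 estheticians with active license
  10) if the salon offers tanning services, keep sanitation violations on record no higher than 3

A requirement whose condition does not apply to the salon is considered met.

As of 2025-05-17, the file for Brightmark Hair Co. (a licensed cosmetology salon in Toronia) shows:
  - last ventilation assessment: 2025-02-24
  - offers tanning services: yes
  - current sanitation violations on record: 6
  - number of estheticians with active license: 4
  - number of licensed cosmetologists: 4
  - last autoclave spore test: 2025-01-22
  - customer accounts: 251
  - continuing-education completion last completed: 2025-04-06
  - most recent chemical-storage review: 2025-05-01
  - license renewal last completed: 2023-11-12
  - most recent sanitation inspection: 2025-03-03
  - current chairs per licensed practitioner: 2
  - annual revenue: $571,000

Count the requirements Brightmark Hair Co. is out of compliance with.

1. license renewal 552 days ago vs limit 540 → not met
2. chemical-storage review 16 days ago vs limit 30 → met
3. sanitation inspection 75 days ago vs limit 120 → met
4. ventilation assessment 82 days ago vs limit 90 → met
5. continuing-education completion 41 days ago vs limit 45 → met
6. licensed cosmetologists 4 ≥ 3 → met
7. autoclave spore test 115 days ago vs limit 120 → met
8. chairs per licensed practitioner 2 ≤ 3 → met
9. estheticians with active license 4 ≥ 3 → met
10. condition 'offers tanning services' holds; sanitation violations on record 6 > 3 → not met
Not met: 2 of 10

2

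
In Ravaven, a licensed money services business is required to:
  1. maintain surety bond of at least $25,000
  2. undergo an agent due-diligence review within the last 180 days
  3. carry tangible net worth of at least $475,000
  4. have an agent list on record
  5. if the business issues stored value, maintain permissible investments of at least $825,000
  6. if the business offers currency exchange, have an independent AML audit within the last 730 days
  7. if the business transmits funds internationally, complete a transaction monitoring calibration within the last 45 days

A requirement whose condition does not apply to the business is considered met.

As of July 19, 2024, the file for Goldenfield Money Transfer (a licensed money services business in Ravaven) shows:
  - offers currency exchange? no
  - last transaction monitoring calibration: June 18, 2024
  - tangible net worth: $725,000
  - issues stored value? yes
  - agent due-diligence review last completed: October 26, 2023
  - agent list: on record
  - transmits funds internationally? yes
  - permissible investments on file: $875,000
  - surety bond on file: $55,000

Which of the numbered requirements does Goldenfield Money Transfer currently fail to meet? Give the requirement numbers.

1. surety bond $55,000 ≥ $25,000 → met
2. agent due-diligence review 267 days ago vs limit 180 → not met
3. tangible net worth $725,000 ≥ $475,000 → met
4. agent list present → met
5. condition 'issues stored value' holds; permissible investments $875,000 ≥ $825,000 → met
6. condition 'offers currency exchange' does not hold → requirement n/a → met
7. condition 'transmits funds internationally' holds; transaction monitoring calibration 31 days ago vs limit 45 → met
Not met: 2

2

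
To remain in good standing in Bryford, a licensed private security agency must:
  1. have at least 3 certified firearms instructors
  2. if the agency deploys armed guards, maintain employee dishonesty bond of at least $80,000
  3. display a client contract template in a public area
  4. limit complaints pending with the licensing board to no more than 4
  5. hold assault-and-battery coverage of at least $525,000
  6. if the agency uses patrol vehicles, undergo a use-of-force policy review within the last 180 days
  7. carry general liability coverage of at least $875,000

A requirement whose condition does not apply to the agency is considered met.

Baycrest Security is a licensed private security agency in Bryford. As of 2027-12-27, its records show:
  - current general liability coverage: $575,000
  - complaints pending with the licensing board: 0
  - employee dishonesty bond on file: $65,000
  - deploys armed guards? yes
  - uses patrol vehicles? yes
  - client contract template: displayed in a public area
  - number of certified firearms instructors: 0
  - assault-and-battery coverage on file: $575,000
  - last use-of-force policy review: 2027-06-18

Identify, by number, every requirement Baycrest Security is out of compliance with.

1. certified firearms instructors 0 < 3 → not met
2. condition 'deploys armed guards' holds; employee dishonesty bond $65,000 < $80,000 → not met
3. client contract template present → met
4. complaints pending with the licensing board 0 ≤ 4 → met
5. assault-and-battery coverage $575,000 ≥ $525,000 → met
6. condition 'uses patrol vehicles' holds; use-of-force policy review 192 days ago vs limit 180 → not met
7. general liability coverage $575,000 < $875,000 → not met
Not met: 1, 2, 6, 7

1, 2, 6, 7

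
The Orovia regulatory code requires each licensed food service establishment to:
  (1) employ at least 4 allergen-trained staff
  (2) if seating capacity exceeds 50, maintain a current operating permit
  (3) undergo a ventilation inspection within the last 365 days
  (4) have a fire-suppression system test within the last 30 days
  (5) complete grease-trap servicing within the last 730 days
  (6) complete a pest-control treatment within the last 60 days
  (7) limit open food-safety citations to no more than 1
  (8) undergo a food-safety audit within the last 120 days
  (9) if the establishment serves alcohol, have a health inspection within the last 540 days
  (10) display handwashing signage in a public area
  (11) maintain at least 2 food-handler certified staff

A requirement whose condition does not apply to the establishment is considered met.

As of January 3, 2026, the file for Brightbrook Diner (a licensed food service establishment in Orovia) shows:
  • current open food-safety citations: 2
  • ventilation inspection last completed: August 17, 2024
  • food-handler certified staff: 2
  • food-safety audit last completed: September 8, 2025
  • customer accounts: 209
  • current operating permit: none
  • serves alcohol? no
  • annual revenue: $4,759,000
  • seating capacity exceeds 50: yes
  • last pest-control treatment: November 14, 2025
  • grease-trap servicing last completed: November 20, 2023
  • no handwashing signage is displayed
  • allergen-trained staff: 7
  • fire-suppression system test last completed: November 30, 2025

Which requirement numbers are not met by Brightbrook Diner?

2, 3, 4, 5, 7, 10

1. allergen-trained staff 7 ≥ 4 → met
2. condition 'seating capacity exceeds 50' holds; current operating permit absent → not met
3. ventilation inspection 504 days ago vs limit 365 → not met
4. fire-suppression system test 34 days ago vs limit 30 → not met
5. grease-trap servicing 775 days ago vs limit 730 → not met
6. pest-control treatment 50 days ago vs limit 60 → met
7. open food-safety citations 2 > 1 → not met
8. food-safety audit 117 days ago vs limit 120 → met
9. condition 'serves alcohol' does not hold → requirement n/a → met
10. handwashing signage absent → not met
11. food-handler certified staff 2 ≥ 2 → met
Not met: 2, 3, 4, 5, 7, 10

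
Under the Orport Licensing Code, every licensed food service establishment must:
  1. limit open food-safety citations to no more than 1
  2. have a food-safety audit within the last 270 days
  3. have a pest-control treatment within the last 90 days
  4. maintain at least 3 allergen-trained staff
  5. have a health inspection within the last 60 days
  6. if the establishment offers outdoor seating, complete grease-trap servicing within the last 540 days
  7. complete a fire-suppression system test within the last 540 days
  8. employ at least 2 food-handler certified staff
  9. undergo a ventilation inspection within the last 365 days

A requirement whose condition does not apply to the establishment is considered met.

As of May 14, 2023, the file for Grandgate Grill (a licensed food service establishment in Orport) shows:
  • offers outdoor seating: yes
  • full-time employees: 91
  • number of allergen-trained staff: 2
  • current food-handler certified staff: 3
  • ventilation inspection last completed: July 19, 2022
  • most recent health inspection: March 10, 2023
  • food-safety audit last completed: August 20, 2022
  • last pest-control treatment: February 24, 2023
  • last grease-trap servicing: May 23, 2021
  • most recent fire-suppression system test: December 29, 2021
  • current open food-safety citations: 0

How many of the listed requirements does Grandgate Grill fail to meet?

1. open food-safety citations 0 ≤ 1 → met
2. food-safety audit 267 days ago vs limit 270 → met
3. pest-control treatment 79 days ago vs limit 90 → met
4. allergen-trained staff 2 < 3 → not met
5. health inspection 65 days ago vs limit 60 → not met
6. condition 'offers outdoor seating' holds; grease-trap servicing 721 days ago vs limit 540 → not met
7. fire-suppression system test 501 days ago vs limit 540 → met
8. food-handler certified staff 3 ≥ 2 → met
9. ventilation inspection 299 days ago vs limit 365 → met
Not met: 3 of 9

3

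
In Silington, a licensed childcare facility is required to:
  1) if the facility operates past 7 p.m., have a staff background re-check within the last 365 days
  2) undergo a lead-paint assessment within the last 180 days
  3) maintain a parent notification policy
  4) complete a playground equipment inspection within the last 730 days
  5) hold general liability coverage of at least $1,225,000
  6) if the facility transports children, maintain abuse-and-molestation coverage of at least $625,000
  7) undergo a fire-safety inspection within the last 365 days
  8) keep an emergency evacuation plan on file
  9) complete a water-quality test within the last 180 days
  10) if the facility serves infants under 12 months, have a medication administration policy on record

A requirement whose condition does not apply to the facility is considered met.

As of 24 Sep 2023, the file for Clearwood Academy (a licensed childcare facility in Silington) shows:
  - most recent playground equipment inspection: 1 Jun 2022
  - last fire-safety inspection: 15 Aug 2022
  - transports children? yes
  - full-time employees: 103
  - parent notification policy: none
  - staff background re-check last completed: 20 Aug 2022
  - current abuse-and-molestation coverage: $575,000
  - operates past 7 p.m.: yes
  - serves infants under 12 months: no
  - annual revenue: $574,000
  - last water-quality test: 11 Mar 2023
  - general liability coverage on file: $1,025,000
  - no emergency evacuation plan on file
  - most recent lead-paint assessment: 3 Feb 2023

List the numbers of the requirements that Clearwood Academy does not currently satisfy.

1. condition 'operates past 7 p.m.' holds; staff background re-check 400 days ago vs limit 365 → not met
2. lead-paint assessment 233 days ago vs limit 180 → not met
3. parent notification policy absent → not met
4. playground equipment inspection 480 days ago vs limit 730 → met
5. general liability coverage $1,025,000 < $1,225,000 → not met
6. condition 'transports children' holds; abuse-and-molestation coverage $575,000 < $625,000 → not met
7. fire-safety inspection 405 days ago vs limit 365 → not met
8. emergency evacuation plan absent → not met
9. water-quality test 197 days ago vs limit 180 → not met
10. condition 'serves infants under 12 months' does not hold → requirement n/a → met
Not met: 1, 2, 3, 5, 6, 7, 8, 9

1, 2, 3, 5, 6, 7, 8, 9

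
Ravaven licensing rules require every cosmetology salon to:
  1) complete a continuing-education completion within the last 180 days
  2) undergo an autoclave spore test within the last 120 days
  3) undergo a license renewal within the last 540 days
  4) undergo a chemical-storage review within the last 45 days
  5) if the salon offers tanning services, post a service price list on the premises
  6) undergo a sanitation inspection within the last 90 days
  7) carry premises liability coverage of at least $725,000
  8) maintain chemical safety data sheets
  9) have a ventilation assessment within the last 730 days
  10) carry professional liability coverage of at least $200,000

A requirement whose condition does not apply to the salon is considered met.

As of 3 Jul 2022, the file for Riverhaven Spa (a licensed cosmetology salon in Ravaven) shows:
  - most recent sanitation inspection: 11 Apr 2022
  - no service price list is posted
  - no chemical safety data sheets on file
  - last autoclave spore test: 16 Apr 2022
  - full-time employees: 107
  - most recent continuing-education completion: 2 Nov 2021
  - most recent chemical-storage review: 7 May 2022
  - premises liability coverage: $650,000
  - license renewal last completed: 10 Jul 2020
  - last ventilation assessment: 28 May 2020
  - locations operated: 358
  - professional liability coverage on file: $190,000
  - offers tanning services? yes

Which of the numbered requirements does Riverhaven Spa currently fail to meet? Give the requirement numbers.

1. continuing-education completion 243 days ago vs limit 180 → not met
2. autoclave spore test 78 days ago vs limit 120 → met
3. license renewal 723 days ago vs limit 540 → not met
4. chemical-storage review 57 days ago vs limit 45 → not met
5. condition 'offers tanning services' holds; service price list absent → not met
6. sanitation inspection 83 days ago vs limit 90 → met
7. premises liability coverage $650,000 < $725,000 → not met
8. chemical safety data sheets absent → not met
9. ventilation assessment 766 days ago vs limit 730 → not met
10. professional liability coverage $190,000 < $200,000 → not met
Not met: 1, 3, 4, 5, 7, 8, 9, 10

1, 3, 4, 5, 7, 8, 9, 10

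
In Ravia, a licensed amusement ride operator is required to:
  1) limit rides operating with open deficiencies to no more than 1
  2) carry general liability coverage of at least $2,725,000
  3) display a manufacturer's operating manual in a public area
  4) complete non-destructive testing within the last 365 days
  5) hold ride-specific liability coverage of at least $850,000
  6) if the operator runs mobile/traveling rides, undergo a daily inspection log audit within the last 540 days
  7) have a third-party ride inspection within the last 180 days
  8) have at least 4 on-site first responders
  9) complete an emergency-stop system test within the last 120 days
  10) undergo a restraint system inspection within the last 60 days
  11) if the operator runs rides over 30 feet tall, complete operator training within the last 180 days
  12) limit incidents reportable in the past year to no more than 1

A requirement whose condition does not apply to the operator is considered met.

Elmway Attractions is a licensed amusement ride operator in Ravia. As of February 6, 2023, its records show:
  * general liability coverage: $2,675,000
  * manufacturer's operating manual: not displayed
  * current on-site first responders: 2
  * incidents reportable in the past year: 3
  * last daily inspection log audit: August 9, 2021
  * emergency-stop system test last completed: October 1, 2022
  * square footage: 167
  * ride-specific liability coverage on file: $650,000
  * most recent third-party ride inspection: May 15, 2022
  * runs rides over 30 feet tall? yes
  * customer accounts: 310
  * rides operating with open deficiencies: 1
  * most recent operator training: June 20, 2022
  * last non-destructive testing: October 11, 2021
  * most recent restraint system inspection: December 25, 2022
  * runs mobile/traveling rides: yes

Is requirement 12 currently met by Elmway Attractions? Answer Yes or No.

12. incidents reportable in the past year 3 > 1 → not met

No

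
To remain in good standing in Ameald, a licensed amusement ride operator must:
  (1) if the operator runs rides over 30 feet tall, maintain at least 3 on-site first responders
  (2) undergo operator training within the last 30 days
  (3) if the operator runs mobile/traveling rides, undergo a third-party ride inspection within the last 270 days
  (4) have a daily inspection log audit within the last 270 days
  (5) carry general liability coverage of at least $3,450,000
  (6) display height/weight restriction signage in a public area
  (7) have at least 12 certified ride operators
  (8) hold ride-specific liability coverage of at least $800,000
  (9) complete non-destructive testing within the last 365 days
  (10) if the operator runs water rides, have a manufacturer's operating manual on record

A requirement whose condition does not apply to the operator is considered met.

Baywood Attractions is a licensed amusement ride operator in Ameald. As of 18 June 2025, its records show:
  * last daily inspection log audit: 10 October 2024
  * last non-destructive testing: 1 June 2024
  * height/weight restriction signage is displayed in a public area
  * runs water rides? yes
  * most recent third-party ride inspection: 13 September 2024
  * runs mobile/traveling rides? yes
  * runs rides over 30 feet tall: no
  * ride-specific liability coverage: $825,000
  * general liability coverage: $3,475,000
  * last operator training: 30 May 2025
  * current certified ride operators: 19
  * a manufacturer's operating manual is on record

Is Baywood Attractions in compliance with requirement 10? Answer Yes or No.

10. condition 'runs water rides' holds; manufacturer's operating manual present → met

Yes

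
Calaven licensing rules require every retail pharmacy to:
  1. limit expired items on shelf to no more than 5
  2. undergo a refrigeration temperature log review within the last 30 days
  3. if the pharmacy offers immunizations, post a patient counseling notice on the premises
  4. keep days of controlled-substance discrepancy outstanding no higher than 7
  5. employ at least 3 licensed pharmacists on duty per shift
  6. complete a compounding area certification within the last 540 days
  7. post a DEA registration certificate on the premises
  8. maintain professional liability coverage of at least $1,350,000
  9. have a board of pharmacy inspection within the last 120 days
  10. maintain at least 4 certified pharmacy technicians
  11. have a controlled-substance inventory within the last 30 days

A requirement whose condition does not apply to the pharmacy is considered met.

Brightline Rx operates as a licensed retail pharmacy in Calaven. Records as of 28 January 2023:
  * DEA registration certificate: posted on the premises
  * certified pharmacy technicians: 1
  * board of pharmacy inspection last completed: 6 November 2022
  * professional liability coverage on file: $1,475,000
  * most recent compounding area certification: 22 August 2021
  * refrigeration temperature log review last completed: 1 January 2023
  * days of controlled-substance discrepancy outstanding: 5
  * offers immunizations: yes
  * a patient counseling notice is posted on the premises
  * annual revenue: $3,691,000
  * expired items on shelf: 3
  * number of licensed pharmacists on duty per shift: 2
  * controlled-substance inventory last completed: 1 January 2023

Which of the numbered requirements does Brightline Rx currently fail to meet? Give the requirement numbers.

5, 10

1. expired items on shelf 3 ≤ 5 → met
2. refrigeration temperature log review 27 days ago vs limit 30 → met
3. condition 'offers immunizations' holds; patient counseling notice present → met
4. days of controlled-substance discrepancy outstanding 5 ≤ 7 → met
5. licensed pharmacists on duty per shift 2 < 3 → not met
6. compounding area certification 524 days ago vs limit 540 → met
7. DEA registration certificate present → met
8. professional liability coverage $1,475,000 ≥ $1,350,000 → met
9. board of pharmacy inspection 83 days ago vs limit 120 → met
10. certified pharmacy technicians 1 < 4 → not met
11. controlled-substance inventory 27 days ago vs limit 30 → met
Not met: 5, 10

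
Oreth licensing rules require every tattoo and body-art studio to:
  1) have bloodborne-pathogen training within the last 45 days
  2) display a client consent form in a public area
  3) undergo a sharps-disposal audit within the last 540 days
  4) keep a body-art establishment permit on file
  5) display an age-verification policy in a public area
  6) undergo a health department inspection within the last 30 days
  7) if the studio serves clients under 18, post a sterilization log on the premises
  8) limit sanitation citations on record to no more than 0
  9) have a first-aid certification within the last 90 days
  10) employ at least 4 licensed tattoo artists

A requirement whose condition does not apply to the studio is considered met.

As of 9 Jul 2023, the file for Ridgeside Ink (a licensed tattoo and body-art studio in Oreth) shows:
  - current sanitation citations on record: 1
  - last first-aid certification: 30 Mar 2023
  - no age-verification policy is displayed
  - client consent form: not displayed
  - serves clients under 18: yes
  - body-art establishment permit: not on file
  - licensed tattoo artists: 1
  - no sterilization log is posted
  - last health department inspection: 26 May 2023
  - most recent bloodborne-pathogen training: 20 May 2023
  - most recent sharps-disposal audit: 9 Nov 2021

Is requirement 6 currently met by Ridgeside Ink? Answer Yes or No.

No

6. health department inspection 44 days ago vs limit 30 → not met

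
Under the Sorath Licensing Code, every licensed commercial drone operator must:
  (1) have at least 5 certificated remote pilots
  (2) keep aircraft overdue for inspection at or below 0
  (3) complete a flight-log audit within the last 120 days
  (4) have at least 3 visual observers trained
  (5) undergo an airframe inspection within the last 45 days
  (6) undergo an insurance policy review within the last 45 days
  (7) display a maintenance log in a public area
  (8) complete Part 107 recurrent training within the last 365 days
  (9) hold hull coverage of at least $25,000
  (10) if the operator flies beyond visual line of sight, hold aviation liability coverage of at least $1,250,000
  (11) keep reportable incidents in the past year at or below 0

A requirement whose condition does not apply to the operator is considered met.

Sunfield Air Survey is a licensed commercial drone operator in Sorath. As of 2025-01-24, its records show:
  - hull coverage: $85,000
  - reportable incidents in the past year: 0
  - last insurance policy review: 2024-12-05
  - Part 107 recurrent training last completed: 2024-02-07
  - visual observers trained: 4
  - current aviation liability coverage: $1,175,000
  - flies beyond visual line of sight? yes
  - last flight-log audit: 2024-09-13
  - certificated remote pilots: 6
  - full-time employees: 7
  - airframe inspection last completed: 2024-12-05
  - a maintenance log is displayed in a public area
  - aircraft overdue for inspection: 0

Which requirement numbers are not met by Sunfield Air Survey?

1. certificated remote pilots 6 ≥ 5 → met
2. aircraft overdue for inspection 0 ≤ 0 → met
3. flight-log audit 133 days ago vs limit 120 → not met
4. visual observers trained 4 ≥ 3 → met
5. airframe inspection 50 days ago vs limit 45 → not met
6. insurance policy review 50 days ago vs limit 45 → not met
7. maintenance log present → met
8. Part 107 recurrent training 352 days ago vs limit 365 → met
9. hull coverage $85,000 ≥ $25,000 → met
10. condition 'flies beyond visual line of sight' holds; aviation liability coverage $1,175,000 < $1,250,000 → not met
11. reportable incidents in the past year 0 ≤ 0 → met
Not met: 3, 5, 6, 10

3, 5, 6, 10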